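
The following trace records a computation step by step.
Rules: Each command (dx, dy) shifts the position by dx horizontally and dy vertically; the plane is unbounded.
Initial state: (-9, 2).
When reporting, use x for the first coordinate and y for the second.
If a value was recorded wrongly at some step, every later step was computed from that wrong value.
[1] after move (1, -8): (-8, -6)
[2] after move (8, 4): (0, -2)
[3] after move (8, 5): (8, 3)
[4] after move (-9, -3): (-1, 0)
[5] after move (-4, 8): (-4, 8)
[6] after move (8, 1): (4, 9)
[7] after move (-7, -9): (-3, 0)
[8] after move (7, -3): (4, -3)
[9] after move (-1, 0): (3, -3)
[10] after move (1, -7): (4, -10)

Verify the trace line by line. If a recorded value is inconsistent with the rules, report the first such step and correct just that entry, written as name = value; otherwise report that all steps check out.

step 5, x = -5

Recomputing the run from the initial state:
step 1: x = -8, y = -6
step 2: x = 0, y = -2
step 3: x = 8, y = 3
step 4: x = -1, y = 0
step 5: x = -5, y = 8
step 6: x = 3, y = 9
step 7: x = -4, y = 0
step 8: x = 3, y = -3
step 9: x = 2, y = -3
step 10: x = 3, y = -10
The first disagreement with the trace is at step 5, where the value should be x = -5.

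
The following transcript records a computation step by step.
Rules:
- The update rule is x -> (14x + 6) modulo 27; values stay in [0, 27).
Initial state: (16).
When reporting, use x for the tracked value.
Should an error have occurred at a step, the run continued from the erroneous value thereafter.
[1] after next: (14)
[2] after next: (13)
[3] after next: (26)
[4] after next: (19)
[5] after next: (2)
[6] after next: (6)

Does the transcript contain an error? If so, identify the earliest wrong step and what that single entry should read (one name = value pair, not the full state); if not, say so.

Recomputing the run from the initial state:
step 1: x = 14
step 2: x = 13
step 3: x = 26
step 4: x = 19
step 5: x = 2
step 6: x = 7
The first disagreement with the transcript is at step 6, where the value should be x = 7.

step 6, x = 7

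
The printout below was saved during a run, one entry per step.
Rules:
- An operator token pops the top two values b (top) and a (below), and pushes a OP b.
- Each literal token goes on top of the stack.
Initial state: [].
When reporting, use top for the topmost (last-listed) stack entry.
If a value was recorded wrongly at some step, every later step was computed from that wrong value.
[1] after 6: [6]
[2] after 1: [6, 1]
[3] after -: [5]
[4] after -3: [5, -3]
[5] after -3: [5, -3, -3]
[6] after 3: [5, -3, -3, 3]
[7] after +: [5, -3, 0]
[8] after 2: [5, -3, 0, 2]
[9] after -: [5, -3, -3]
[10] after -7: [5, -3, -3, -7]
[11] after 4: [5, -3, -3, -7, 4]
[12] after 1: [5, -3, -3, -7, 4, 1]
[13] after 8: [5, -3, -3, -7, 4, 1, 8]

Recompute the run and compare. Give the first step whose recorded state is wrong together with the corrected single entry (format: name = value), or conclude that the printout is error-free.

step 1: push 6: top = 6 -> in agreement
step 2: push 1: top = 1 -> matches
step 3: 6 - 1 = 5 -> checks out
step 4: push -3: top = -3 -> agrees with the printout
step 5: push -3: top = -3 -> checks out
step 6: push 3: top = 3 -> checks out
step 7: -3 + 3 = 0 -> confirmed correct
step 8: push 2: top = 2 -> checks out
step 9: 0 - 2 = -2 -> first mismatch against the printout
The earliest wrong entry is at step 9: it should read top = -2.

step 9, top = -2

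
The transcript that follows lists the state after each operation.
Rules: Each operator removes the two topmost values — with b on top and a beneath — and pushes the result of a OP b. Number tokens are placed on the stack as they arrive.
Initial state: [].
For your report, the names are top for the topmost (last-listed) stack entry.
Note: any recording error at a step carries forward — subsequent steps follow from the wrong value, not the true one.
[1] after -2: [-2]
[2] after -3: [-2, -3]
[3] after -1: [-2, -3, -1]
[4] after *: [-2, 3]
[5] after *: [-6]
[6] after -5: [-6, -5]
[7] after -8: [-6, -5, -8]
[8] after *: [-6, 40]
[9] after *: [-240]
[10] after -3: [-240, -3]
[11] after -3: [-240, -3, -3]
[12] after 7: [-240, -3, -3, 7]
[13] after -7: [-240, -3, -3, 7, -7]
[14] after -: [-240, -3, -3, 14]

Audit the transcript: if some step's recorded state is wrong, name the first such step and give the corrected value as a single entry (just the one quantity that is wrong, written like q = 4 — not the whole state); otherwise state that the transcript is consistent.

Recomputing the run from the initial state:
step 1: [-2]
step 2: [-2, -3]
step 3: [-2, -3, -1]
step 4: [-2, 3]
step 5: [-6]
step 6: [-6, -5]
step 7: [-6, -5, -8]
step 8: [-6, 40]
step 9: [-240]
step 10: [-240, -3]
step 11: [-240, -3, -3]
step 12: [-240, -3, -3, 7]
step 13: [-240, -3, -3, 7, -7]
step 14: [-240, -3, -3, 14]
This matches the transcript at every step.

no error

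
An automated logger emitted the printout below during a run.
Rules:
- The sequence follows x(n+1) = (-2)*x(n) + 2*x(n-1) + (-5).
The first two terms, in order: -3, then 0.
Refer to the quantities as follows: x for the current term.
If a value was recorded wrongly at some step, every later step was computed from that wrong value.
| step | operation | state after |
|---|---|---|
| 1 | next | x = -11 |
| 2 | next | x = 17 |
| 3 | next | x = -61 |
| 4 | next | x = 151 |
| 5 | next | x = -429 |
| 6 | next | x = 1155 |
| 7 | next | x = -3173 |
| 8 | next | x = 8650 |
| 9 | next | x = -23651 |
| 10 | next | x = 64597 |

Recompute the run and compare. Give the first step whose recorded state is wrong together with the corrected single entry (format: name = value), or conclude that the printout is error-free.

Step 1: x = -2*(0) + (2)*(-3) + (-5) = -11 — in agreement.
Step 2: x = -2*(-11) + (2)*(0) + (-5) = 17 — matches.
Step 3: x = -2*(17) + (2)*(-11) + (-5) = -61 — matches.
Step 4: x = -2*(-61) + (2)*(17) + (-5) = 151 — no discrepancy.
Step 5: x = -2*(151) + (2)*(-61) + (-5) = -429 — consistent with the printout.
Step 6: x = -2*(-429) + (2)*(151) + (-5) = 1155 — consistent with the printout.
Step 7: x = -2*(1155) + (2)*(-429) + (-5) = -3173 — matches.
Step 8: x = -2*(-3173) + (2)*(1155) + (-5) = 8651 — this is not what the printout shows.
Conclusion: step 8 carries the first error; the entry should be x = 8651.

step 8, x = 8651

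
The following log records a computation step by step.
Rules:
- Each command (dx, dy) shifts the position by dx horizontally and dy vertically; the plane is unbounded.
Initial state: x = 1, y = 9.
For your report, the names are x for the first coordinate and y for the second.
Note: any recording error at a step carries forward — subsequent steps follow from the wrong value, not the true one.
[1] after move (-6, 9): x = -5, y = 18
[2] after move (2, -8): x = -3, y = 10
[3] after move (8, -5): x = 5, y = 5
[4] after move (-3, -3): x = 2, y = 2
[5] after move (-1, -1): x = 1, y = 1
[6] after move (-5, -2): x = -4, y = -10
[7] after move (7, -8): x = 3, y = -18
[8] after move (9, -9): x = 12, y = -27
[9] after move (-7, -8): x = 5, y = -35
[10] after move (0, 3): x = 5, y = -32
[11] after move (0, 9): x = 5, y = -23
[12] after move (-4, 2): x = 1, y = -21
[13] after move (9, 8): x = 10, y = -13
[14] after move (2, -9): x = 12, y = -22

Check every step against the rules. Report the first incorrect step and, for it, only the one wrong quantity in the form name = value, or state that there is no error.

1. x = 1 + (-6) = -5, y = 9 + (9) = 18 (matches)
2. x = -5 + (2) = -3, y = 18 + (-8) = 10 (same as recorded)
3. x = -3 + (8) = 5, y = 10 + (-5) = 5 (no discrepancy)
4. x = 5 + (-3) = 2, y = 5 + (-3) = 2 (exactly as logged)
5. x = 2 + (-1) = 1, y = 2 + (-1) = 1 (same as recorded)
6. x = 1 + (-5) = -4, y = 1 + (-2) = -1 (the log disagrees here)
That makes step 6 the first incorrect line — y = -1 is what it should show.

step 6, y = -1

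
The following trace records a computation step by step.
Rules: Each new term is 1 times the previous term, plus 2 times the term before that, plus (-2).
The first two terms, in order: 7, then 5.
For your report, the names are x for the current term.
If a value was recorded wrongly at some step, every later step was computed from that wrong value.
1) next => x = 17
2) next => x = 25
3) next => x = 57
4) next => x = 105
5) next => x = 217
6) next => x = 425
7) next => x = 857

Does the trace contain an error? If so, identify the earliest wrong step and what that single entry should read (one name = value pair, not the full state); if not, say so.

Step 1: x = 1*(5) + (2)*(7) + (-2) = 17 — same as recorded.
Step 2: x = 1*(17) + (2)*(5) + (-2) = 25 — agrees with the trace.
Step 3: x = 1*(25) + (2)*(17) + (-2) = 57 — exactly as logged.
Step 4: x = 1*(57) + (2)*(25) + (-2) = 105 — agrees with the trace.
Step 5: x = 1*(105) + (2)*(57) + (-2) = 217 — same as recorded.
Step 6: x = 1*(217) + (2)*(105) + (-2) = 425 — in agreement.
Step 7: x = 1*(425) + (2)*(217) + (-2) = 857 — checks out.
Every step is consistent.

no error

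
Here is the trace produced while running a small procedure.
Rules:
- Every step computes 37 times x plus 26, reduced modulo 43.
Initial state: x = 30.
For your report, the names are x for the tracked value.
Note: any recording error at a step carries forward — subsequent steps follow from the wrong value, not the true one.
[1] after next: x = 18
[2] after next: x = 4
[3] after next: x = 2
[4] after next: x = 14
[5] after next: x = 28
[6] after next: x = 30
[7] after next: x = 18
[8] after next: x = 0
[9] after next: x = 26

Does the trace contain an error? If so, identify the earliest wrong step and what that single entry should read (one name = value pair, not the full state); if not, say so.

step 1: x = (37*30 + 26) mod 43 = 18 -> agrees with the trace
step 2: x = (37*18 + 26) mod 43 = 4 -> no discrepancy
step 3: x = (37*4 + 26) mod 43 = 2 -> confirmed correct
step 4: x = (37*2 + 26) mod 43 = 14 -> no discrepancy
step 5: x = (37*14 + 26) mod 43 = 28 -> same as recorded
step 6: x = (37*28 + 26) mod 43 = 30 -> checks out
step 7: x = (37*30 + 26) mod 43 = 18 -> no discrepancy
step 8: x = (37*18 + 26) mod 43 = 4 -> the trace has a different value
Step 8 is the first one off; corrected, x = 4.

step 8, x = 4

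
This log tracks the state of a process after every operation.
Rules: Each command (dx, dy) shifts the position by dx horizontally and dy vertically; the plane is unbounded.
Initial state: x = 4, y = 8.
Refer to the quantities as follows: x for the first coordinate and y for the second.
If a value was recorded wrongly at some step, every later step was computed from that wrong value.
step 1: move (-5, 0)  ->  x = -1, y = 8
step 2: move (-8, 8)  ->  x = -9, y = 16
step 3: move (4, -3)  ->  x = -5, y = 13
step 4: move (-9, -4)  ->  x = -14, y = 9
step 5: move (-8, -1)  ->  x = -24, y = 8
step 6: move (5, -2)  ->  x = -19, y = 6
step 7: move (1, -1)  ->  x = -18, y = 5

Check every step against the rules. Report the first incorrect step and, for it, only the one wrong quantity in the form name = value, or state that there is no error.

1. x = 4 + (-5) = -1, y = 8 + (0) = 8 (in agreement)
2. x = -1 + (-8) = -9, y = 8 + (8) = 16 (no discrepancy)
3. x = -9 + (4) = -5, y = 16 + (-3) = 13 (confirmed correct)
4. x = -5 + (-9) = -14, y = 13 + (-4) = 9 (checks out)
5. x = -14 + (-8) = -22, y = 9 + (-1) = 8 (a discrepancy with the log)
First incorrect step: 5; the correct value is x = -22.

step 5, x = -22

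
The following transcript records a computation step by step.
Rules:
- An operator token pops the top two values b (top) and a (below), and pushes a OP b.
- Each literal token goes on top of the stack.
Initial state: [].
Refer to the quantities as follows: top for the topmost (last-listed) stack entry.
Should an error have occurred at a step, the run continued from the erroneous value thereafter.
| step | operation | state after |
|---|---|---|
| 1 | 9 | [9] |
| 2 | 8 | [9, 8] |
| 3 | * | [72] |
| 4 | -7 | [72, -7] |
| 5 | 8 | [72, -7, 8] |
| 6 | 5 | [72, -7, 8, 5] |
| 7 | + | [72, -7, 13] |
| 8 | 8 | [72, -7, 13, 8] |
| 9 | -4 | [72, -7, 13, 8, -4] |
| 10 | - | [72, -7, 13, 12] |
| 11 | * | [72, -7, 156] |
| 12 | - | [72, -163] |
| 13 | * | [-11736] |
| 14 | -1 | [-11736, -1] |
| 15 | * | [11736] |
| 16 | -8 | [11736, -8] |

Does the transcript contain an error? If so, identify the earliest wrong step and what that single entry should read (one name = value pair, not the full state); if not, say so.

Step 1: push 9: top = 9 — verified.
Step 2: push 8: top = 8 — verified.
Step 3: 9 * 8 = 72 — same as recorded.
Step 4: push -7: top = -7 — in agreement.
Step 5: push 8: top = 8 — agrees with the transcript.
Step 6: push 5: top = 5 — consistent with the transcript.
Step 7: 8 + 5 = 13 — agrees with the transcript.
Step 8: push 8: top = 8 — agrees with the transcript.
Step 9: push -4: top = -4 — matches.
Step 10: 8 - -4 = 12 — confirmed correct.
Step 11: 13 * 12 = 156 — confirmed correct.
Step 12: -7 - 156 = -163 — matches.
Step 13: 72 * -163 = -11736 — matches.
Step 14: push -1: top = -1 — no discrepancy.
Step 15: -11736 * -1 = 11736 — verified.
Step 16: push -8: top = -8 — verified.
The whole run recomputes cleanly — no discrepancies.

no error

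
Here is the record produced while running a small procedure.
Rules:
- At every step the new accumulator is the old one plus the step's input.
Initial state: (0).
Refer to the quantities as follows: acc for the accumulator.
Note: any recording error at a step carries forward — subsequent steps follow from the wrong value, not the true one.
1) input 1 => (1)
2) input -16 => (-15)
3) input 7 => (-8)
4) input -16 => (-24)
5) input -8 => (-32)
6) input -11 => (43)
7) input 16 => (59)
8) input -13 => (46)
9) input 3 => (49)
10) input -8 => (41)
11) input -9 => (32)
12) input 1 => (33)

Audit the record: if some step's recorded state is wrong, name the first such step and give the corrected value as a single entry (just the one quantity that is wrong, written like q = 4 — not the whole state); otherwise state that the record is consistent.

step 6, acc = -43

Recomputing the run from the initial state:
step 1: acc = 1
step 2: acc = -15
step 3: acc = -8
step 4: acc = -24
step 5: acc = -32
step 6: acc = -43
step 7: acc = -27
step 8: acc = -40
step 9: acc = -37
step 10: acc = -45
step 11: acc = -54
step 12: acc = -53
The first disagreement with the record is at step 6, where the value should be acc = -43.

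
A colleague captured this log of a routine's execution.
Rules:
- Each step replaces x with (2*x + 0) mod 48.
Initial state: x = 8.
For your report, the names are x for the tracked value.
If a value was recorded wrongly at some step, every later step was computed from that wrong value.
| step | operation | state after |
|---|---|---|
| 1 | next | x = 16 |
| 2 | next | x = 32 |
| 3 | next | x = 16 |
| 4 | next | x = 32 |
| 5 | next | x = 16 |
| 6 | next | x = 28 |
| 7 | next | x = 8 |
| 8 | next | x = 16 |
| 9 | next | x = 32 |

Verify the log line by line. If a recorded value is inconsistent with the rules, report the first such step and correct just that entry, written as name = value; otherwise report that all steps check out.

step 6, x = 32

Recomputing the run from the initial state:
step 1: x = 16
step 2: x = 32
step 3: x = 16
step 4: x = 32
step 5: x = 16
step 6: x = 32
step 7: x = 16
step 8: x = 32
step 9: x = 16
The first disagreement with the log is at step 6, where the value should be x = 32.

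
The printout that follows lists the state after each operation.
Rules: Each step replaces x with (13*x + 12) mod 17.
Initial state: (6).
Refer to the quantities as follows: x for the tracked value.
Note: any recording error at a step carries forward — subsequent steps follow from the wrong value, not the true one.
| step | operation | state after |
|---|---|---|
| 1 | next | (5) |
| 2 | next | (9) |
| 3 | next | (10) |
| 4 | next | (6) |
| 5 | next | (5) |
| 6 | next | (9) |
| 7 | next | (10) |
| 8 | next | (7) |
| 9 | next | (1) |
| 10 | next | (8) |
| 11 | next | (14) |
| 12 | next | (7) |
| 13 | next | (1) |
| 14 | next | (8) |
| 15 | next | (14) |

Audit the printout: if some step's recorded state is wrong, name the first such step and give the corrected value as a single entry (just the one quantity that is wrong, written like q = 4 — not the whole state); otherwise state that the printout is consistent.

Step 1: x = (13*6 + 12) mod 17 = 5 — verified.
Step 2: x = (13*5 + 12) mod 17 = 9 — verified.
Step 3: x = (13*9 + 12) mod 17 = 10 — verified.
Step 4: x = (13*10 + 12) mod 17 = 6 — no discrepancy.
Step 5: x = (13*6 + 12) mod 17 = 5 — no discrepancy.
Step 6: x = (13*5 + 12) mod 17 = 9 — verified.
Step 7: x = (13*9 + 12) mod 17 = 10 — no discrepancy.
Step 8: x = (13*10 + 12) mod 17 = 6 — a discrepancy with the printout.
The earliest wrong entry is at step 8: it should read x = 6.

step 8, x = 6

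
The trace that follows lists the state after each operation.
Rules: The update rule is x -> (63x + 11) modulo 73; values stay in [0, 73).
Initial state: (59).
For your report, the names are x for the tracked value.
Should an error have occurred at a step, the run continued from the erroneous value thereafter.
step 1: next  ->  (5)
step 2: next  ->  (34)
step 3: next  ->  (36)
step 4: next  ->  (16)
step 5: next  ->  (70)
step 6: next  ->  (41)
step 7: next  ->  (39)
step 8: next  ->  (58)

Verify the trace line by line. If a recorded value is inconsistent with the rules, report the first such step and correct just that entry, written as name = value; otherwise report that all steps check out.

Recomputing the run from the initial state:
step 1: x = 5
step 2: x = 34
step 3: x = 36
step 4: x = 16
step 5: x = 70
step 6: x = 41
step 7: x = 39
step 8: x = 59
The first disagreement with the trace is at step 8, where the value should be x = 59.

step 8, x = 59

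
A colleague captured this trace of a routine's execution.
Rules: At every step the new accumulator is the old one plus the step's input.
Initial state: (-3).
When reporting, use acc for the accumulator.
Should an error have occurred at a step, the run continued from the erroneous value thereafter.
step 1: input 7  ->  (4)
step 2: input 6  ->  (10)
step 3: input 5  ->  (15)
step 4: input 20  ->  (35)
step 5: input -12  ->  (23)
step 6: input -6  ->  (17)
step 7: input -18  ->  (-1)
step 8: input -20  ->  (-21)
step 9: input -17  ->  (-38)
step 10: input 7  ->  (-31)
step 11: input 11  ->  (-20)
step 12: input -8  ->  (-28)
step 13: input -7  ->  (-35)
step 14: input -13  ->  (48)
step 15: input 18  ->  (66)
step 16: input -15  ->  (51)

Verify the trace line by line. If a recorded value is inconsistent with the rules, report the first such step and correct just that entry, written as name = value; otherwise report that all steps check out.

Recomputing the run from the initial state:
step 1: acc = 4
step 2: acc = 10
step 3: acc = 15
step 4: acc = 35
step 5: acc = 23
step 6: acc = 17
step 7: acc = -1
step 8: acc = -21
step 9: acc = -38
step 10: acc = -31
step 11: acc = -20
step 12: acc = -28
step 13: acc = -35
step 14: acc = -48
step 15: acc = -30
step 16: acc = -45
The first disagreement with the trace is at step 14, where the value should be acc = -48.

step 14, acc = -48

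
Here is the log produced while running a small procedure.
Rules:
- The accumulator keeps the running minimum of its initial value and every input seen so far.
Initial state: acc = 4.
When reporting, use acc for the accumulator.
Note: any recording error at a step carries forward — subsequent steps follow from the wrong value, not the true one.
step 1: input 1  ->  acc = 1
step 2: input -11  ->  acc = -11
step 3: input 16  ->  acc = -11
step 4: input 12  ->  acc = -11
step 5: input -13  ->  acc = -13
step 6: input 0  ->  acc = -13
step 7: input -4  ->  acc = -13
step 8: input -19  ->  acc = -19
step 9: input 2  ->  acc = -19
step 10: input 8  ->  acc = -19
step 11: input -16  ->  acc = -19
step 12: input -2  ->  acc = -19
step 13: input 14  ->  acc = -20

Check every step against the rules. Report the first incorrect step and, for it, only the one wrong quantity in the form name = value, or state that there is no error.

step 13, acc = -19

Recomputing the run from the initial state:
step 1: acc = 1
step 2: acc = -11
step 3: acc = -11
step 4: acc = -11
step 5: acc = -13
step 6: acc = -13
step 7: acc = -13
step 8: acc = -19
step 9: acc = -19
step 10: acc = -19
step 11: acc = -19
step 12: acc = -19
step 13: acc = -19
The first disagreement with the log is at step 13, where the value should be acc = -19.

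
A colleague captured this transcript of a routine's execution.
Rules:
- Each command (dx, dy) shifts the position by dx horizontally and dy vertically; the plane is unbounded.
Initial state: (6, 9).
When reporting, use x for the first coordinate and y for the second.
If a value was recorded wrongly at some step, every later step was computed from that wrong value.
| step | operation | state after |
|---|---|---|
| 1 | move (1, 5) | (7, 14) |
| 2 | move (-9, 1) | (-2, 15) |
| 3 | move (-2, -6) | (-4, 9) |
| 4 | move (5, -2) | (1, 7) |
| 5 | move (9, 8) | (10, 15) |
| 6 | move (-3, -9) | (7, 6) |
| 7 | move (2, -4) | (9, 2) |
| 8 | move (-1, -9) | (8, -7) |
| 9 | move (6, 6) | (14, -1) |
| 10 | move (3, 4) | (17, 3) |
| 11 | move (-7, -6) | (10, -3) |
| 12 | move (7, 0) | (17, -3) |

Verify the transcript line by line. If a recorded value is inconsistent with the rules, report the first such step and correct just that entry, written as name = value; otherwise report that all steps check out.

Recomputing the run from the initial state:
step 1: x = 7, y = 14
step 2: x = -2, y = 15
step 3: x = -4, y = 9
step 4: x = 1, y = 7
step 5: x = 10, y = 15
step 6: x = 7, y = 6
step 7: x = 9, y = 2
step 8: x = 8, y = -7
step 9: x = 14, y = -1
step 10: x = 17, y = 3
step 11: x = 10, y = -3
step 12: x = 17, y = -3
This matches the transcript at every step.

no error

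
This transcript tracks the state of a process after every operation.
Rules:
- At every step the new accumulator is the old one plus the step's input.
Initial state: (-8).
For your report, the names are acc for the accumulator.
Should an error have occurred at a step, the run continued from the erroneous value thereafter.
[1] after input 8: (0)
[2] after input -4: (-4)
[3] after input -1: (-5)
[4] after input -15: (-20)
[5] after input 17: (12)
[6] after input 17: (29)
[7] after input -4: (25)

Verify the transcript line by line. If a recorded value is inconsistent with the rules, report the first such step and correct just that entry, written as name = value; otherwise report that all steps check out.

step 1: acc = -8 + 8 = 0 -> checks out
step 2: acc = 0 + -4 = -4 -> verified
step 3: acc = -4 + -1 = -5 -> consistent with the transcript
step 4: acc = -5 + -15 = -20 -> agrees with the transcript
step 5: acc = -20 + 17 = -3 -> this is not what the transcript shows
First incorrect step: 5; the correct value is acc = -3.

step 5, acc = -3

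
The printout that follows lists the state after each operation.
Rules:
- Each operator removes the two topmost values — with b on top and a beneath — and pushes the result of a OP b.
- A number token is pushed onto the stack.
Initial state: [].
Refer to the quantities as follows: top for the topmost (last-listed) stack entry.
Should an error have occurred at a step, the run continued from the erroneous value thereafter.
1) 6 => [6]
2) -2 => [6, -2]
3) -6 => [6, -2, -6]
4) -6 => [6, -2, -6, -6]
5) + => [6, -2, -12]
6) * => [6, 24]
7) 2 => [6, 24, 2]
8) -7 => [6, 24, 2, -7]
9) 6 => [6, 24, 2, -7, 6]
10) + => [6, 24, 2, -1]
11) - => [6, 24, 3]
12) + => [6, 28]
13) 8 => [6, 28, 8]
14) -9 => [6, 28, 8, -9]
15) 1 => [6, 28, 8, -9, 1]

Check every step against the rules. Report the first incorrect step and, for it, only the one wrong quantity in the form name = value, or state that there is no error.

step 12, top = 27

step 1: push 6: top = 6 -> no discrepancy
step 2: push -2: top = -2 -> consistent with the printout
step 3: push -6: top = -6 -> verified
step 4: push -6: top = -6 -> consistent with the printout
step 5: -6 + -6 = -12 -> checks out
step 6: -2 * -12 = 24 -> exactly as logged
step 7: push 2: top = 2 -> verified
step 8: push -7: top = -7 -> agrees with the printout
step 9: push 6: top = 6 -> consistent with the printout
step 10: -7 + 6 = -1 -> no discrepancy
step 11: 2 - -1 = 3 -> same as recorded
step 12: 24 + 3 = 27 -> the printout disagrees here
The audit stops at step 12: the recorded entry is wrong and should be top = 27.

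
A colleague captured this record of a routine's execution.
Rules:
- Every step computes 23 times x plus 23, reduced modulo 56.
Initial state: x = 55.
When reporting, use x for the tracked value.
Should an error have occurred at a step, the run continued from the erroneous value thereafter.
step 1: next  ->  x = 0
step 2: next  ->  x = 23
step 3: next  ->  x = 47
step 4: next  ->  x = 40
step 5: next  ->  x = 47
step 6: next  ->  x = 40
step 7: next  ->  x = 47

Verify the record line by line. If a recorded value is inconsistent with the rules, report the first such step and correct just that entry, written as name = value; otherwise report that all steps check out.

step 1: x = (23*55 + 23) mod 56 = 0 -> exactly as logged
step 2: x = (23*0 + 23) mod 56 = 23 -> same as recorded
step 3: x = (23*23 + 23) mod 56 = 48 -> this is not what the record shows
First incorrect step: 3; the correct value is x = 48.

step 3, x = 48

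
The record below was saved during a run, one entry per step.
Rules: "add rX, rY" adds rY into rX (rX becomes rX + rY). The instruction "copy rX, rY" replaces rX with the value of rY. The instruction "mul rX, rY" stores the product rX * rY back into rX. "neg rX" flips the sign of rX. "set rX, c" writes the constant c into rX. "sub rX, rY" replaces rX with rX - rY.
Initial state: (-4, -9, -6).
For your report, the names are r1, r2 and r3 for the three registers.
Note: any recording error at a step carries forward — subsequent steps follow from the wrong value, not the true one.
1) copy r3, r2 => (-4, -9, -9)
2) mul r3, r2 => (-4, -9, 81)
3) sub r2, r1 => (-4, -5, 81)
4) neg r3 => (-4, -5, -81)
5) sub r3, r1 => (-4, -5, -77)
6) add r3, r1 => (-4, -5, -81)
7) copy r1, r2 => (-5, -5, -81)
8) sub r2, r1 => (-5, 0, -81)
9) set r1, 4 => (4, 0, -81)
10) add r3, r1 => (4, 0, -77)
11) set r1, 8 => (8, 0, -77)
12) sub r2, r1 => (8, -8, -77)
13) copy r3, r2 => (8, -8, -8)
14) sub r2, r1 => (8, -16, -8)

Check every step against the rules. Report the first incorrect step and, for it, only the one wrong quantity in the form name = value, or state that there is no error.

1. r3 = -9 (same as recorded)
2. r3 = -9 * -9 = 81 (confirmed correct)
3. r2 = -9 - -4 = -5 (same as recorded)
4. r3 = -(81) = -81 (checks out)
5. r3 = -81 - -4 = -77 (consistent with the record)
6. r3 = -77 + -4 = -81 (matches)
7. r1 = -5 (checks out)
8. r2 = -5 - -5 = 0 (agrees with the record)
9. r1 = 4 (confirmed correct)
10. r3 = -81 + 4 = -77 (confirmed correct)
11. r1 = 8 (checks out)
12. r2 = 0 - 8 = -8 (confirmed correct)
13. r3 = -8 (verified)
14. r2 = -8 - 8 = -16 (exactly as logged)
No step deviates from the rules.

no error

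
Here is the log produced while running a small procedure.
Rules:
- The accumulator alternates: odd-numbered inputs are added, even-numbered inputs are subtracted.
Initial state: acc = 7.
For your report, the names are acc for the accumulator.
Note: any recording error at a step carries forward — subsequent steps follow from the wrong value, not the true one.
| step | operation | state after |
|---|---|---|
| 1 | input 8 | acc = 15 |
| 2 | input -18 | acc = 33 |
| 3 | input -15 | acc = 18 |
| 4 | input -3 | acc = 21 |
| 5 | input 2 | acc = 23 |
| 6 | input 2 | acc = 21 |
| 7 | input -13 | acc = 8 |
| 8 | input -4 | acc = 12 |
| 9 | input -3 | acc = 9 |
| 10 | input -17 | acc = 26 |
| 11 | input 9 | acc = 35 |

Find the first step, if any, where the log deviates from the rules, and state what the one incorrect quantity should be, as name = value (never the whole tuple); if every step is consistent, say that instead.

step 1: acc = 7 + 8 = 15 -> no discrepancy
step 2: acc = 15 - -18 = 33 -> checks out
step 3: acc = 33 + -15 = 18 -> confirmed correct
step 4: acc = 18 - -3 = 21 -> agrees with the log
step 5: acc = 21 + 2 = 23 -> same as recorded
step 6: acc = 23 - 2 = 21 -> confirmed correct
step 7: acc = 21 + -13 = 8 -> matches
step 8: acc = 8 - -4 = 12 -> no discrepancy
step 9: acc = 12 + -3 = 9 -> same as recorded
step 10: acc = 9 - -17 = 26 -> consistent with the log
step 11: acc = 26 + 9 = 35 -> checks out
Nothing is out of place; the run is error-free.

no error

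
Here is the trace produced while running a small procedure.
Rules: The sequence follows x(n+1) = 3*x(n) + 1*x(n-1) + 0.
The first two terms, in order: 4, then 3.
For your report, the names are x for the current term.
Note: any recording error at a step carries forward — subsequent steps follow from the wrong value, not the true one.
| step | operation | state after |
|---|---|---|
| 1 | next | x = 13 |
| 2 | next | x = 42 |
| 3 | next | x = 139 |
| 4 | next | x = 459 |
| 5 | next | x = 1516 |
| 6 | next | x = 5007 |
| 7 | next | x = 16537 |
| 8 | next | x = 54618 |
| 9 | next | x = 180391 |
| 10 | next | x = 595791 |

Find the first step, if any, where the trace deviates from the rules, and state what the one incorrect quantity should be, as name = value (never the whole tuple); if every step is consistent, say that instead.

no error

Recomputing the run from the initial state:
step 1: x = 13
step 2: x = 42
step 3: x = 139
step 4: x = 459
step 5: x = 1516
step 6: x = 5007
step 7: x = 16537
step 8: x = 54618
step 9: x = 180391
step 10: x = 595791
This matches the trace at every step.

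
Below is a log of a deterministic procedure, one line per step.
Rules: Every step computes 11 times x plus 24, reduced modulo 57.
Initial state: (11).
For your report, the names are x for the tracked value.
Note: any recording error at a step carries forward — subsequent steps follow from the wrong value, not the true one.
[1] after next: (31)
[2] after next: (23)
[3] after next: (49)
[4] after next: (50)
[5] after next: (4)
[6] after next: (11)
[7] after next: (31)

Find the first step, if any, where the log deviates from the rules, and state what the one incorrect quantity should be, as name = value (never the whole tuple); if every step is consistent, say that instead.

Recomputing the run from the initial state:
step 1: x = 31
step 2: x = 23
step 3: x = 49
step 4: x = 50
step 5: x = 4
step 6: x = 11
step 7: x = 31
This matches the log at every step.

no error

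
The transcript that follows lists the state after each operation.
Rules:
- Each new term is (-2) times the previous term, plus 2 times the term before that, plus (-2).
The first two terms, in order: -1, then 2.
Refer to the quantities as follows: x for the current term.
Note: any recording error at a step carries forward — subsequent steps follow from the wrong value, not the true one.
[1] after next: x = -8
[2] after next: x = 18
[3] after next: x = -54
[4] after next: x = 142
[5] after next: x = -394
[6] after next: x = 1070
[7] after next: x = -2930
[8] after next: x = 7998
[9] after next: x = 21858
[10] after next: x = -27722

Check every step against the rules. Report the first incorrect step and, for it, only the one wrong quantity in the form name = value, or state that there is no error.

1. x = -2*(2) + (2)*(-1) + (-2) = -8 (matches)
2. x = -2*(-8) + (2)*(2) + (-2) = 18 (in agreement)
3. x = -2*(18) + (2)*(-8) + (-2) = -54 (consistent with the transcript)
4. x = -2*(-54) + (2)*(18) + (-2) = 142 (consistent with the transcript)
5. x = -2*(142) + (2)*(-54) + (-2) = -394 (checks out)
6. x = -2*(-394) + (2)*(142) + (-2) = 1070 (verified)
7. x = -2*(1070) + (2)*(-394) + (-2) = -2930 (no discrepancy)
8. x = -2*(-2930) + (2)*(1070) + (-2) = 7998 (same as recorded)
9. x = -2*(7998) + (2)*(-2930) + (-2) = -21858 (the recorded entry deviates here)
Conclusion: step 9 carries the first error; the entry should be x = -21858.

step 9, x = -21858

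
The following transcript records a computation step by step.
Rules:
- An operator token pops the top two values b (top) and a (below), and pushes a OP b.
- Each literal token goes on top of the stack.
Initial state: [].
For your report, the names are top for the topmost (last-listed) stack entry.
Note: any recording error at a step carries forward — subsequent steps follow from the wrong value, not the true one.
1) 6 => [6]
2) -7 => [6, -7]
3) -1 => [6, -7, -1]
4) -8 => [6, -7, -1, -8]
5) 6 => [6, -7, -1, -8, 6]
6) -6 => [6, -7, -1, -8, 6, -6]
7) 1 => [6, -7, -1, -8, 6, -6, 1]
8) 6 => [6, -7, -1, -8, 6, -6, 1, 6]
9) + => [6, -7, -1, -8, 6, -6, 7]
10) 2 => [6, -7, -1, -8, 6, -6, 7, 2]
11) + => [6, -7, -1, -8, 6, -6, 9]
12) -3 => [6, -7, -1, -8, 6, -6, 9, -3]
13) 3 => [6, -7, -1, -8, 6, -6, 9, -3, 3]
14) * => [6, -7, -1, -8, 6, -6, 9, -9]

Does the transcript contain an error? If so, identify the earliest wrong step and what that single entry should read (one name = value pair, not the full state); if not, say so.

no error

1. push 6: top = 6 (agrees with the transcript)
2. push -7: top = -7 (in agreement)
3. push -1: top = -1 (agrees with the transcript)
4. push -8: top = -8 (exactly as logged)
5. push 6: top = 6 (no discrepancy)
6. push -6: top = -6 (same as recorded)
7. push 1: top = 1 (confirmed correct)
8. push 6: top = 6 (checks out)
9. 1 + 6 = 7 (agrees with the transcript)
10. push 2: top = 2 (matches)
11. 7 + 2 = 9 (verified)
12. push -3: top = -3 (checks out)
13. push 3: top = 3 (verified)
14. -3 * 3 = -9 (matches)
Every step is consistent.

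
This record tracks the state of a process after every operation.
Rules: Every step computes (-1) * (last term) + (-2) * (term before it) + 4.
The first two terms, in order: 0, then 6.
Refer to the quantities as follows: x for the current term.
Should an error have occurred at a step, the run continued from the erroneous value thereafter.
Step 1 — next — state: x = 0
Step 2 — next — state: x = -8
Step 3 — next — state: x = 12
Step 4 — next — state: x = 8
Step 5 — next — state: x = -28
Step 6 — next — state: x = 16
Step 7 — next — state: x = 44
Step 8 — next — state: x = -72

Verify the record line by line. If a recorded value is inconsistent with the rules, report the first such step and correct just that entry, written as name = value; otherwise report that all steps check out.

Recomputing the run from the initial state:
step 1: x = -2
step 2: x = -6
step 3: x = 14
step 4: x = 2
step 5: x = -26
step 6: x = 26
step 7: x = 30
step 8: x = -78
The first disagreement with the record is at step 1, where the value should be x = -2.

step 1, x = -2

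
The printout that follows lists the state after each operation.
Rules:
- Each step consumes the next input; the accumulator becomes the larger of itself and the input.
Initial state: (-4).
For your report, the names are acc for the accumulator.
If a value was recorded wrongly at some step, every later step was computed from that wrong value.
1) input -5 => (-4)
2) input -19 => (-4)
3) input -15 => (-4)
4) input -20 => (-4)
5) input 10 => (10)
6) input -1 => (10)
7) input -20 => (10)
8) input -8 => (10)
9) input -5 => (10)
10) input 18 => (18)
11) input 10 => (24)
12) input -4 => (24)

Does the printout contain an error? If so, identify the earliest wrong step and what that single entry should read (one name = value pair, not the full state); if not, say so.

step 11, acc = 18

Recomputing the run from the initial state:
step 1: acc = -4
step 2: acc = -4
step 3: acc = -4
step 4: acc = -4
step 5: acc = 10
step 6: acc = 10
step 7: acc = 10
step 8: acc = 10
step 9: acc = 10
step 10: acc = 18
step 11: acc = 18
step 12: acc = 18
The first disagreement with the printout is at step 11, where the value should be acc = 18.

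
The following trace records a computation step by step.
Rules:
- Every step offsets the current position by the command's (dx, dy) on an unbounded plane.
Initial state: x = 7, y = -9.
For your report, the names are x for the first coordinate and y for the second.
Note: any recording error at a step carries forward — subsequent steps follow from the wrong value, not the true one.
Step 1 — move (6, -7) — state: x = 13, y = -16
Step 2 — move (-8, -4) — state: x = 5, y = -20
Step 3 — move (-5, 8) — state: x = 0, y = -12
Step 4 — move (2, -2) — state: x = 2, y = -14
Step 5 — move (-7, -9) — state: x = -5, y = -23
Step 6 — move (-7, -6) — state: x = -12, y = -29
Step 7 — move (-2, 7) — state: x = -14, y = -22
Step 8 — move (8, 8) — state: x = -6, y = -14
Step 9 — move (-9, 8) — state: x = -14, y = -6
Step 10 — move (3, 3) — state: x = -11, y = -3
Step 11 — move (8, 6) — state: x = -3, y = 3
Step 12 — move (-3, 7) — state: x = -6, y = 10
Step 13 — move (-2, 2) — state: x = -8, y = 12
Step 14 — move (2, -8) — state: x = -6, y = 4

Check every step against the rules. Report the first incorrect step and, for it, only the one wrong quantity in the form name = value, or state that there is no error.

step 9, x = -15

Recomputing the run from the initial state:
step 1: x = 13, y = -16
step 2: x = 5, y = -20
step 3: x = 0, y = -12
step 4: x = 2, y = -14
step 5: x = -5, y = -23
step 6: x = -12, y = -29
step 7: x = -14, y = -22
step 8: x = -6, y = -14
step 9: x = -15, y = -6
step 10: x = -12, y = -3
step 11: x = -4, y = 3
step 12: x = -7, y = 10
step 13: x = -9, y = 12
step 14: x = -7, y = 4
The first disagreement with the trace is at step 9, where the value should be x = -15.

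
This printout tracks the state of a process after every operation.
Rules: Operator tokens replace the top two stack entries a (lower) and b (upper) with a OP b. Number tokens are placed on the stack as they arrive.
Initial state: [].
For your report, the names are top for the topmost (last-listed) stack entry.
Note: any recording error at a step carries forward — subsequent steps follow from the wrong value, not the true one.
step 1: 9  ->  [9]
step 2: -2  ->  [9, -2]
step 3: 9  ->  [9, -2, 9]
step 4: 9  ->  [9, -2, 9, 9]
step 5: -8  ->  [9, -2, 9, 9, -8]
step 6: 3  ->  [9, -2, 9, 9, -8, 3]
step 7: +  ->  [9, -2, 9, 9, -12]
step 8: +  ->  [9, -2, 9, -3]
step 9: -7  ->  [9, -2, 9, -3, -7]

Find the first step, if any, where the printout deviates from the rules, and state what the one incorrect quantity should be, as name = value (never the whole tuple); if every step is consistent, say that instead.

step 7, top = -5

1. push 9: top = 9 (agrees with the printout)
2. push -2: top = -2 (no discrepancy)
3. push 9: top = 9 (same as recorded)
4. push 9: top = 9 (confirmed correct)
5. push -8: top = -8 (in agreement)
6. push 3: top = 3 (matches)
7. -8 + 3 = -5 (the entry is off here)
First deviation found at step 7; the corrected entry is top = -5.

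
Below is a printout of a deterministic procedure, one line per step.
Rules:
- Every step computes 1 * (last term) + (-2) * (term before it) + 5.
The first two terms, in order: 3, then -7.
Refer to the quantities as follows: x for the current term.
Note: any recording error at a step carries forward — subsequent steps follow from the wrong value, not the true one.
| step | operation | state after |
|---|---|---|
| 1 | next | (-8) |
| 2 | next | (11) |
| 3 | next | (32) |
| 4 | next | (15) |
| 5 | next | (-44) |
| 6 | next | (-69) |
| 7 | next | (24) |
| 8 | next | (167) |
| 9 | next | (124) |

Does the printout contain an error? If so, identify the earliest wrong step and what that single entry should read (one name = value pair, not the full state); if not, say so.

no error

Recomputing the run from the initial state:
step 1: x = -8
step 2: x = 11
step 3: x = 32
step 4: x = 15
step 5: x = -44
step 6: x = -69
step 7: x = 24
step 8: x = 167
step 9: x = 124
This matches the printout at every step.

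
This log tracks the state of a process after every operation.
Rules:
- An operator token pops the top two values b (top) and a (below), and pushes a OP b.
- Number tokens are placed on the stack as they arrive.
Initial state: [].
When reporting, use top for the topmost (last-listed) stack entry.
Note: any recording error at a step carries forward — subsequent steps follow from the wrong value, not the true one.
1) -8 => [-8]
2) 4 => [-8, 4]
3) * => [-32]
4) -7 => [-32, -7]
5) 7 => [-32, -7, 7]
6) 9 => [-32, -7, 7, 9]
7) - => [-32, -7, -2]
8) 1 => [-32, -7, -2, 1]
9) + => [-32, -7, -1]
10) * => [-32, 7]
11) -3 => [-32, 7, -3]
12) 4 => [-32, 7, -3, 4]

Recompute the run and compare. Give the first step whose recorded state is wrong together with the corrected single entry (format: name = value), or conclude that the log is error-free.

Step 1: push -8: top = -8 — checks out.
Step 2: push 4: top = 4 — consistent with the log.
Step 3: -8 * 4 = -32 — confirmed correct.
Step 4: push -7: top = -7 — same as recorded.
Step 5: push 7: top = 7 — in agreement.
Step 6: push 9: top = 9 — agrees with the log.
Step 7: 7 - 9 = -2 — exactly as logged.
Step 8: push 1: top = 1 — checks out.
Step 9: -2 + 1 = -1 — same as recorded.
Step 10: -7 * -1 = 7 — verified.
Step 11: push -3: top = -3 — agrees with the log.
Step 12: push 4: top = 4 — exactly as logged.
Nothing is out of place; the run is error-free.

no error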